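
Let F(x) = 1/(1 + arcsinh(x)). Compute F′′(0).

2

Let u equal the inner series; expand the outer function in u and truncate.
From the series, [x^2] F = 1; multiply by 2! = 2 to get 2.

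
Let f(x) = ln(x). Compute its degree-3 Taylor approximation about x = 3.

(x - 3)^3/81 - (x - 3)^2/18 + (x - 3)/3 + ln(3)

[(x - 3)^0] = ln(3);  [(x - 3)^1] = 1/3;  [(x - 3)^2] = -1/18;  [(x - 3)^3] = 1/81.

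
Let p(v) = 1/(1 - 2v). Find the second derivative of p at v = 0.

8

The coefficient of v^2 in the expansion is 4, so p′′(0) = 2! * (4) = 8.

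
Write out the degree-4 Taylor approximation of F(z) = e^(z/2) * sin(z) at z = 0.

-z^4/16 - z^3/24 + z^2/2 + z

Write out both Maclaurin series and multiply, keeping only the needed powers.
F(0) = 0
F′(0) = 1
F′′(0) = 1
F′′′(0) = -1/4
F^(4)(0) = -3/2
Dividing each by k! gives the coefficients c_0, ..., c_4.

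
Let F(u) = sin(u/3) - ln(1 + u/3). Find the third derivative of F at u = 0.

Combine the two series term by term.
The coefficient of u^3 in the expansion is -1/54, so F′′′(0) = 3! * (-1/54) = -1/9.

-1/9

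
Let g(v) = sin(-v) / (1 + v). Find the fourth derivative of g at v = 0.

20

Write out both Maclaurin series and multiply, keeping only the needed powers.
The coefficient of v^4 in the expansion is 5/6, so g^(4)(0) = 4! * (5/6) = 20.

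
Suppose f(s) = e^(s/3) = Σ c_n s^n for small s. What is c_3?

f(0) = 1
f′(0) = 1/3
f′′(0) = 1/9
f′′′(0) = 1/27
So c_3 = f′′′(0)/3! = 1/162.

1/162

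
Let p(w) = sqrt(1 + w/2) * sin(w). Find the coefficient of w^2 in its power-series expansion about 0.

1/4

Take the Cauchy product of the two expansions.
p(0) = 0
p′(0) = 1
p′′(0) = 1/2
So c_2 = p′′(0)/2! = 1/4.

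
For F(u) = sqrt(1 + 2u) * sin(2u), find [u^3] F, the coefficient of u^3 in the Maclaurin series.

-7/3

Write out both Maclaurin series and multiply, keeping only the needed powers.
So c_3 = F′′′(0)/3! = -7/3.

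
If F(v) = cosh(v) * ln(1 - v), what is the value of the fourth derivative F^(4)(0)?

Multiply the two series term by term and collect like powers.
From the series, [v^4] F = -1/2; multiply by 4! = 24 to get -12.

-12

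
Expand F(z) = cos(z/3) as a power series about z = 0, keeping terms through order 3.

1 - z^2/18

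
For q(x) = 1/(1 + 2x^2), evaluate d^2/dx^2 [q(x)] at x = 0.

Use the known series and substitute for the argument.
From the series, [x^2] q = -2; multiply by 2! = 2 to get -4.

-4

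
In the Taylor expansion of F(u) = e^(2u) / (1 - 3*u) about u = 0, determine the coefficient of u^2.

17

Use 1/(1 - r) = Σ r^k on the denominator, then take the Cauchy product.
F(0) = 1
F′(0) = 5
F′′(0) = 34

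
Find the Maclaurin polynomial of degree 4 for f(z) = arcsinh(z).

Apply the Taylor formula c_k = f^(k)(a)/k!.
f(0) = 0
f′(0) = 1
f′′(0) = 0
f′′′(0) = -1
f^(4)(0) = 0

-z^3/6 + z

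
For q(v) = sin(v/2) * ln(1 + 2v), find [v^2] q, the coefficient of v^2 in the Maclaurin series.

1

Multiply the two series term by term and collect like powers.
[v^0] = 0;  [v^1] = 0;  [v^2] = 1.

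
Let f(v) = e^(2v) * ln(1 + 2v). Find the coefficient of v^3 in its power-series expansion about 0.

Take the Cauchy product of the two expansions.
So c_3 = f′′′(0)/3! = 8/3.

8/3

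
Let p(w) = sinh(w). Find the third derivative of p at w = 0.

Apply the Taylor formula c_k = f^(k)(a)/k!.
From the series, [w^3] p = 1/6; multiply by 3! = 6 to get 1.

1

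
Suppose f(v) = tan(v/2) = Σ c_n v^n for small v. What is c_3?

1/24

Compute the successive derivatives at the expansion point and divide by k!.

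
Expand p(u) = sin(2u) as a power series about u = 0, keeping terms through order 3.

-4*u^3/3 + 2*u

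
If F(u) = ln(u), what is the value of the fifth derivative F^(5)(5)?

Use the known series and substitute for the argument.
The coefficient of (u - 5)^5 in the expansion is 1/15625, so F^(5)(5) = 5! * (1/15625) = 24/3125.

24/3125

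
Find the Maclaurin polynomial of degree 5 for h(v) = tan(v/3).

h(0) = 0
h′(0) = 1/3
h′′(0) = 0
h′′′(0) = 2/27
h^(4)(0) = 0
h^(5)(0) = 16/243
Dividing each by k! gives the coefficients c_0, ..., c_5.

2*v^5/3645 + v^3/81 + v/3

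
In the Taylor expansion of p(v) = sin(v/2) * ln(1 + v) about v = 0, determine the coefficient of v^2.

1/2

Multiply the two series term by term and collect like powers.
[v^0] = 0;  [v^1] = 0;  [v^2] = 1/2.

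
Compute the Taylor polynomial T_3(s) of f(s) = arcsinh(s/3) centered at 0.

Differentiate repeatedly and evaluate at the center.

-s^3/162 + s/3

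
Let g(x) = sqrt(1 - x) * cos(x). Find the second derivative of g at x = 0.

Write out both Maclaurin series and multiply, keeping only the needed powers.
From the series, [x^2] g = -5/8; multiply by 2! = 2 to get -5/4.

-5/4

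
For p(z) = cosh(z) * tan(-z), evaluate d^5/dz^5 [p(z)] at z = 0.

Multiply the two series term by term and collect like powers.
The coefficient of z^5 in the expansion is -41/120, so p^(5)(0) = 5! * (-41/120) = -41.

-41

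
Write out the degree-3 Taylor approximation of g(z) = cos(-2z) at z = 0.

1 - 2*z^2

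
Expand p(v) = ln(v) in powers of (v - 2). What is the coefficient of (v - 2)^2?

p(2) = ln(2)
p′(2) = 1/2
p′′(2) = -1/4
So c_2 = p′′(2)/2! = -1/8.

-1/8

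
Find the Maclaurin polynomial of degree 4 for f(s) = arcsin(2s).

4*s^3/3 + 2*s

f(0) = 0
f′(0) = 2
f′′(0) = 0
f′′′(0) = 8
f^(4)(0) = 0
The Taylor polynomial is Σ f^(k)(0)/k! · s^k.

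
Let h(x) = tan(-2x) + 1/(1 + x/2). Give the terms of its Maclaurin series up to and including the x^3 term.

-67*x^3/24 + x^2/4 - 5*x/2 + 1

Add the two expansions coefficient-wise.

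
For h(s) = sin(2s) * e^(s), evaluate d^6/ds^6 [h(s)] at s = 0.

44

Multiply the two series term by term and collect like powers.
The coefficient of s^6 in the expansion is 11/180, so h^(6)(0) = 6! * (11/180) = 44.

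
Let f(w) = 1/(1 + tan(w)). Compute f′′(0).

Substitute the inner expansion into the outer series and collect powers.
From the series, [w^2] f = 1; multiply by 2! = 2 to get 2.

2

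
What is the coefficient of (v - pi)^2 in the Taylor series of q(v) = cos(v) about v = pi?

Differentiate repeatedly and evaluate at the center.
q(pi) = -1
q′(pi) = 0
q′′(pi) = 1
So c_2 = q′′(pi)/2! = 1/2.

1/2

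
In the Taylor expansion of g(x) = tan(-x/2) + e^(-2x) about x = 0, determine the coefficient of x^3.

-11/8

Add the two expansions coefficient-wise.
g(0) = 1
g′(0) = -5/2
g′′(0) = 4
g′′′(0) = -33/4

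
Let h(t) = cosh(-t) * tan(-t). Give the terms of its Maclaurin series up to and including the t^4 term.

-5*t^3/6 - t

Write out both Maclaurin series and multiply, keeping only the needed powers.
h(0) = 0
h′(0) = -1
h′′(0) = 0
h′′′(0) = -5
h^(4)(0) = 0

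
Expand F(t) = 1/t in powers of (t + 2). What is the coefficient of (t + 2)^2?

-1/8

Compute the successive derivatives at the expansion point and divide by k!.
F(-2) = -1/2
F′(-2) = -1/4
F′′(-2) = -1/4
So c_2 = F′′(-2)/2! = -1/8.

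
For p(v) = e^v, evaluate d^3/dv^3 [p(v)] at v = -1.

e^(-1)

From the series, [(v + 1)^3] p = e^(-1)/6; multiply by 3! = 6 to get e^(-1).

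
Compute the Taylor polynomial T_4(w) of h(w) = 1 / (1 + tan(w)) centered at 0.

5*w^4/3 - 4*w^3/3 + w^2 - w + 1

Use the geometric series for the reciprocal, then substitute.
h(0) = 1
h′(0) = -1
h′′(0) = 2
h′′′(0) = -8
h^(4)(0) = 40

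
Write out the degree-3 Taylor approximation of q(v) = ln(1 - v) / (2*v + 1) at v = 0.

-10*v^3/3 + 3*v^2/2 - v

Expand 1/(denominator) as a geometric series and multiply by the numerator's series.
[v^0] = 0;  [v^1] = -1;  [v^2] = 3/2;  [v^3] = -10/3.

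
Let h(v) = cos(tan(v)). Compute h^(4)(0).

Substitute the inner expansion into the outer series and collect powers.
The coefficient of v^4 in the expansion is -7/24, so h^(4)(0) = 4! * (-7/24) = -7.

-7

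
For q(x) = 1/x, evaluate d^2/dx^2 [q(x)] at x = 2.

1/4

From the series, [(x - 2)^2] q = 1/8; multiply by 2! = 2 to get 1/4.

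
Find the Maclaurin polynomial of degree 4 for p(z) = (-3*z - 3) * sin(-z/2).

Distribute the polynomial across the series and collect like powers.

-z^4/16 - z^3/16 + 3*z^2/2 + 3*z/2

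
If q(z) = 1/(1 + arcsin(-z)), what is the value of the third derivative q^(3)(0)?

7

Plug the Maclaurin series of the inner function into that of the outer and collect terms.
The coefficient of z^3 in the expansion is 7/6, so q′′′(0) = 3! * (7/6) = 7.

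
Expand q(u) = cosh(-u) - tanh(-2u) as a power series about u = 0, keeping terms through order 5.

Combine the two series term by term.
q(0) = 1
q′(0) = 2
q′′(0) = 1
q′′′(0) = -16
q^(4)(0) = 1
q^(5)(0) = 512

64*u^5/15 + u^4/24 - 8*u^3/3 + u^2/2 + 2*u + 1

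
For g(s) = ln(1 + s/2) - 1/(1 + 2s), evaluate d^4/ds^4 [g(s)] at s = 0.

Combine the two series term by term.
The coefficient of s^4 in the expansion is -1025/64, so g^(4)(0) = 4! * (-1025/64) = -3075/8.

-3075/8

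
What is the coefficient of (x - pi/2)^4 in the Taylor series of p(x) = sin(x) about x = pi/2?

p(pi/2) = 1
p′(pi/2) = 0
p′′(pi/2) = -1
p′′′(pi/2) = 0
p^(4)(pi/2) = 1
So c_4 = p^(4)(pi/2)/4! = 1/24.

1/24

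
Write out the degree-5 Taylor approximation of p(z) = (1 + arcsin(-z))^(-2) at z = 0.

163*z^5/20 + 6*z^4 + 13*z^3/3 + 3*z^2 + 2*z + 1

Substitute the inner expansion into the outer series and collect powers.
[z^0] = 1;  [z^1] = 2;  [z^2] = 3;  [z^3] = 13/3;  [z^4] = 6;  [z^5] = 163/20.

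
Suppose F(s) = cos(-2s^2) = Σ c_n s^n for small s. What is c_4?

F(0) = 1
F′(0) = 0
F′′(0) = 0
F′′′(0) = 0
F^(4)(0) = -48
Then c_k = F^(k)(0)/k! gives each Taylor coefficient.

-2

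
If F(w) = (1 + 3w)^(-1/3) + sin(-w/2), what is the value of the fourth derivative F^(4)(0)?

Combine the two series term by term.
From the series, [w^4] F = 35/3; multiply by 4! = 24 to get 280.

280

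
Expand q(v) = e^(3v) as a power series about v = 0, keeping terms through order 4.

27*v^4/8 + 9*v^3/2 + 9*v^2/2 + 3*v + 1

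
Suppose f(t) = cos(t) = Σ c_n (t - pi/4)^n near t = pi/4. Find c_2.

Apply the Taylor formula c_k = f^(k)(a)/k!.
f(pi/4) = sqrt(2)/2
f′(pi/4) = -sqrt(2)/2
f′′(pi/4) = -sqrt(2)/2

-sqrt(2)/4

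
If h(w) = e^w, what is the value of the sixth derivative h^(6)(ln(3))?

The coefficient of (w - ln(3))^6 in the expansion is 1/240, so h^(6)(ln(3)) = 6! * (1/240) = 3.

3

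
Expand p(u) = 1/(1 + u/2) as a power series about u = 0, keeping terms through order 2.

Compute the successive derivatives at the expansion point and divide by k!.
[u^0] = 1;  [u^1] = -1/2;  [u^2] = 1/4.

u^2/4 - u/2 + 1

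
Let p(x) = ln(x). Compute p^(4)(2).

-3/8

Apply the Taylor formula c_k = f^(k)(a)/k!.
The coefficient of (x - 2)^4 in the expansion is -1/64, so p^(4)(2) = 4! * (-1/64) = -3/8.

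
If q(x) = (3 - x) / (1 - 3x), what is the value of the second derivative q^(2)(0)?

Multiply each power in the prefactor through the base expansion.
From the series, [x^2] q = 24; multiply by 2! = 2 to get 48.

48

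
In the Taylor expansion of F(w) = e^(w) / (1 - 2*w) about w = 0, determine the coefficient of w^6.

Multiply the numerator's expansion by the denominator's geometric series.
F(0) = 1
F′(0) = 3
F′′(0) = 13
F′′′(0) = 79
F^(4)(0) = 633
F^(5)(0) = 6331
F^(6)(0) = 75973

75973/720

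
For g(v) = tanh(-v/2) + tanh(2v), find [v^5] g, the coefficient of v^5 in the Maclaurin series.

Combine the two series term by term.

341/80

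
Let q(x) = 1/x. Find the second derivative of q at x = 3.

2/27

Use the known series and substitute for the argument.
From the series, [(x - 3)^2] q = 1/27; multiply by 2! = 2 to get 2/27.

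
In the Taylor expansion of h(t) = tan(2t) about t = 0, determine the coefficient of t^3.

h(0) = 0
h′(0) = 2
h′′(0) = 0
h′′′(0) = 16
So c_3 = h′′′(0)/3! = 8/3.

8/3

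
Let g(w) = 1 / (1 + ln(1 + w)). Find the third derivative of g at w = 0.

-14

Use the geometric series for the reciprocal, then substitute.
The coefficient of w^3 in the expansion is -7/3, so g′′′(0) = 3! * (-7/3) = -14.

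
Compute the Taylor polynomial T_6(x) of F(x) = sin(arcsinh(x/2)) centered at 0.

x^5/192 - x^3/24 + x/2

Substitute the inner expansion into the outer series and collect powers.
F(0) = 0
F′(0) = 1/2
F′′(0) = 0
F′′′(0) = -1/4
F^(4)(0) = 0
F^(5)(0) = 5/8
F^(6)(0) = 0
The Taylor polynomial is Σ F^(k)(0)/k! · x^k.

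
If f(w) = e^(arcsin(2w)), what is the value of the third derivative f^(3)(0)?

16

Plug the Maclaurin series of the inner function into that of the outer and collect terms.
The coefficient of w^3 in the expansion is 8/3, so f′′′(0) = 3! * (8/3) = 16.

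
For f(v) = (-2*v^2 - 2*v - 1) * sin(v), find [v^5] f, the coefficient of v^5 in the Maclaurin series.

Multiply each power in the prefactor through the base expansion.
f(0) = 0
f′(0) = -1
f′′(0) = -4
f′′′(0) = -11
f^(4)(0) = 8
f^(5)(0) = 39
Then c_k = f^(k)(0)/k! gives each Taylor coefficient.

13/40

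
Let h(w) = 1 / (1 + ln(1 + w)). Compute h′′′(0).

Expand as Σ (-1)^k u^k with u equal to the inner function's series.
From the series, [w^3] h = -7/3; multiply by 3! = 6 to get -14.

-14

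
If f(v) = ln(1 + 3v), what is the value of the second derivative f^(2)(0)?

-9

Differentiate repeatedly and evaluate at the center.
The coefficient of v^2 in the expansion is -9/2, so f′′(0) = 2! * (-9/2) = -9.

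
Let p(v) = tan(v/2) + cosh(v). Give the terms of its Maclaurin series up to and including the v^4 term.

v^4/24 + v^3/24 + v^2/2 + v/2 + 1

Expand each term separately and add.
p(0) = 1
p′(0) = 1/2
p′′(0) = 1
p′′′(0) = 1/4
p^(4)(0) = 1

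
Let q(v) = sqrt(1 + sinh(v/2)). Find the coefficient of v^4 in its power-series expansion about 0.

Let u equal the inner series; expand the outer function in u and truncate.
[v^0] = 1;  [v^1] = 1/4;  [v^2] = -1/32;  [v^3] = 7/384;  [v^4] = -31/6144.
So c_4 = q^(4)(0)/4! = -31/6144.

-31/6144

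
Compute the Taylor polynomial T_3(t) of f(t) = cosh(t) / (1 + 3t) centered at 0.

-57*t^3/2 + 19*t^2/2 - 3*t + 1

Expand each factor separately, then convolve coefficients.
f(0) = 1
f′(0) = -3
f′′(0) = 19
f′′′(0) = -171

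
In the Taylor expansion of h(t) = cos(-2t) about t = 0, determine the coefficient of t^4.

Use the known series and substitute for the argument.
So c_4 = h^(4)(0)/4! = 2/3.

2/3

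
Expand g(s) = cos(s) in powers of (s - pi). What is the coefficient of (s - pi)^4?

-1/24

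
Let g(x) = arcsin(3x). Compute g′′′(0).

27

The coefficient of x^3 in the expansion is 9/2, so g′′′(0) = 3! * (9/2) = 27.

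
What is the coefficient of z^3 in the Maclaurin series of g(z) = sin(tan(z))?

Plug the Maclaurin series of the inner function into that of the outer and collect terms.
[z^0] = 0;  [z^1] = 1;  [z^2] = 0;  [z^3] = 1/6.
So c_3 = g′′′(0)/3! = 1/6.

1/6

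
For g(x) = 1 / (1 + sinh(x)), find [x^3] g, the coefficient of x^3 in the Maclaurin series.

-7/6

Use the geometric series for the reciprocal, then substitute.
[x^0] = 1;  [x^1] = -1;  [x^2] = 1;  [x^3] = -7/6.
So c_3 = g′′′(0)/3! = -7/6.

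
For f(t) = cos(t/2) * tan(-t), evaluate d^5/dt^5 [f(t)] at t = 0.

-181/16

Write out both Maclaurin series and multiply, keeping only the needed powers.
The coefficient of t^5 in the expansion is -181/1920, so f^(5)(0) = 5! * (-181/1920) = -181/16.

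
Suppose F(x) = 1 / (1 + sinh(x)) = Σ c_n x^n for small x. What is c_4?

Use the geometric series for the reciprocal, then substitute.
[x^0] = 1;  [x^1] = -1;  [x^2] = 1;  [x^3] = -7/6;  [x^4] = 4/3.

4/3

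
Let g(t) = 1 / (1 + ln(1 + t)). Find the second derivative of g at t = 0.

3

Write 1/(1+u) = 1 - u + u^2 - u^3 + ... and substitute the series for u.
From the series, [t^2] g = 3/2; multiply by 2! = 2 to get 3.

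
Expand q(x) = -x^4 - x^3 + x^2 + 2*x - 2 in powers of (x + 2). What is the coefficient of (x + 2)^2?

q(-2) = -10
q′(-2) = 18
q′′(-2) = -34
So c_2 = q′′(-2)/2! = -17.

-17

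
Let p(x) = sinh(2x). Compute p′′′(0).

8

From the series, [x^3] p = 4/3; multiply by 3! = 6 to get 8.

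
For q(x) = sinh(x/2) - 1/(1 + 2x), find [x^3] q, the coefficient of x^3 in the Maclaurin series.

385/48

Expand each term separately and add.
q(0) = -1
q′(0) = 5/2
q′′(0) = -8
q′′′(0) = 385/8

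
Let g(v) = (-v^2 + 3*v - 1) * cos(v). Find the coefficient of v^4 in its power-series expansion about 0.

11/24

Distribute the polynomial across the series and collect like powers.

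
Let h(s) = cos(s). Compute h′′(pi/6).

-sqrt(3)/2

From the series, [(s - pi/6)^2] h = -sqrt(3)/4; multiply by 2! = 2 to get -sqrt(3)/2.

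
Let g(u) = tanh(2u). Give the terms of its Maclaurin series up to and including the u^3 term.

[u^0] = 0;  [u^1] = 2;  [u^2] = 0;  [u^3] = -8/3.

-8*u^3/3 + 2*u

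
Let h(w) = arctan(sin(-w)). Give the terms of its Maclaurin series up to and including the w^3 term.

Plug the Maclaurin series of the inner function into that of the outer and collect terms.
[w^0] = 0;  [w^1] = -1;  [w^2] = 0;  [w^3] = 1/2.

w^3/2 - w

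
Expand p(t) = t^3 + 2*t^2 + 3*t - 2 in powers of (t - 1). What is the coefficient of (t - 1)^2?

p(1) = 4
p′(1) = 10
p′′(1) = 10
So c_2 = p′′(1)/2! = 5.

5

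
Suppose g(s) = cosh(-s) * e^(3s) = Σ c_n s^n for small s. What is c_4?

17/3

Multiply the two series term by term and collect like powers.
g(0) = 1
g′(0) = 3
g′′(0) = 10
g′′′(0) = 36
g^(4)(0) = 136
Then c_k = g^(k)(0)/k! gives each Taylor coefficient.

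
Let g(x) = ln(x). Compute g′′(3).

Compute the successive derivatives at the expansion point and divide by k!.
From the series, [(x - 3)^2] g = -1/18; multiply by 2! = 2 to get -1/9.

-1/9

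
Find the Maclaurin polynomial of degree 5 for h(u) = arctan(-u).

h(0) = 0
h′(0) = -1
h′′(0) = 0
h′′′(0) = 2
h^(4)(0) = 0
h^(5)(0) = -24

-u^5/5 + u^3/3 - u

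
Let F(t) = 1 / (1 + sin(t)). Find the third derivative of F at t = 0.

-5

Write 1/(1+u) = 1 - u + u^2 - u^3 + ... and substitute the series for u.
From the series, [t^3] F = -5/6; multiply by 3! = 6 to get -5.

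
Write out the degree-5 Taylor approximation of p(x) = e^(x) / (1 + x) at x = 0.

-11*x^5/30 + 3*x^4/8 - x^3/3 + x^2/2 + 1

Take the Cauchy product of the two expansions.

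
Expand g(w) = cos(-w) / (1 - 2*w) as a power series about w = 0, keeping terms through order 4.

Use 1/(1 - r) = Σ r^k on the denominator, then take the Cauchy product.
[w^0] = 1;  [w^1] = 2;  [w^2] = 7/2;  [w^3] = 7;  [w^4] = 337/24.

337*w^4/24 + 7*w^3 + 7*w^2/2 + 2*w + 1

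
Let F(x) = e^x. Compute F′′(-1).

e^(-1)

Differentiate repeatedly and evaluate at the center.
The coefficient of (x + 1)^2 in the expansion is e^(-1)/2, so F′′(-1) = 2! * (e^(-1)/2) = e^(-1).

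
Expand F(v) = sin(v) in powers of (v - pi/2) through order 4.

F(pi/2) = 1
F′(pi/2) = 0
F′′(pi/2) = -1
F′′′(pi/2) = 0
F^(4)(pi/2) = 1

(v - pi/2)^4/24 - (v - pi/2)^2/2 + 1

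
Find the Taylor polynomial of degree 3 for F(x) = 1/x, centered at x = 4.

Use the known series and substitute for the argument.

-(x - 4)^3/256 + (x - 4)^2/64 - (x - 4)/16 + 1/4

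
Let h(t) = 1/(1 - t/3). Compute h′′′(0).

From the series, [t^3] h = 1/27; multiply by 3! = 6 to get 2/9.

2/9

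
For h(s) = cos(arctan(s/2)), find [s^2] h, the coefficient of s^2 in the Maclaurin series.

-1/8

Plug the Maclaurin series of the inner function into that of the outer and collect terms.
[s^0] = 1;  [s^1] = 0;  [s^2] = -1/8.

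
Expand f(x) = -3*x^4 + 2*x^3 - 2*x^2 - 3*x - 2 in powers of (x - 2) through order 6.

f(2) = -48
f′(2) = -83
f′′(2) = -124
f′′′(2) = -132
f^(4)(2) = -72
f^(5)(2) = 0
f^(6)(2) = 0

-3*(x - 2)^4 - 22*(x - 2)^3 - 62*(x - 2)^2 - 83*(x - 2) - 48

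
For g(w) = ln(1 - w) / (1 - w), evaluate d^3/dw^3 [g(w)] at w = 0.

Write out both Maclaurin series and multiply, keeping only the needed powers.
From the series, [w^3] g = -11/6; multiply by 3! = 6 to get -11.

-11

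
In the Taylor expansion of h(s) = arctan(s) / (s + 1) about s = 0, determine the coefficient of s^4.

Use 1/(1 - r) = Σ r^k on the denominator, then take the Cauchy product.
h(0) = 0
h′(0) = 1
h′′(0) = -2
h′′′(0) = 4
h^(4)(0) = -16
Dividing each by k! gives the coefficients c_0, ..., c_4.

-2/3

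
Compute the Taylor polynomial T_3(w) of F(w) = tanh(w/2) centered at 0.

-w^3/24 + w/2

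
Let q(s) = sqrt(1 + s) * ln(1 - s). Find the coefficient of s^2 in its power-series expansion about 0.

-1

Expand each factor separately, then convolve coefficients.
q(0) = 0
q′(0) = -1
q′′(0) = -2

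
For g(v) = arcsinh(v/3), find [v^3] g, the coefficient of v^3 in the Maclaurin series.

-1/162

g(0) = 0
g′(0) = 1/3
g′′(0) = 0
g′′′(0) = -1/27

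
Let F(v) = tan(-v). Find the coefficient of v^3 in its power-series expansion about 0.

F(0) = 0
F′(0) = -1
F′′(0) = 0
F′′′(0) = -2
So c_3 = F′′′(0)/3! = -1/3.

-1/3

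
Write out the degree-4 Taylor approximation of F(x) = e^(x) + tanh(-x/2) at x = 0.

Combine the two series term by term.
[x^0] = 1;  [x^1] = 1/2;  [x^2] = 1/2;  [x^3] = 5/24;  [x^4] = 1/24.

x^4/24 + 5*x^3/24 + x^2/2 + x/2 + 1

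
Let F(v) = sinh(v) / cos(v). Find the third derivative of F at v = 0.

4

Write the quotient as an unknown series and match coefficients against numerator = denominator · series.
From the series, [v^3] F = 2/3; multiply by 3! = 6 to get 4.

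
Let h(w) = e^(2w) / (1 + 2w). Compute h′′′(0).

Write out both Maclaurin series and multiply, keeping only the needed powers.
The coefficient of w^3 in the expansion is -8/3, so h′′′(0) = 3! * (-8/3) = -16.

-16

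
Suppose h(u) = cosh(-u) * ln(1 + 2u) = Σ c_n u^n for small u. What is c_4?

Write out both Maclaurin series and multiply, keeping only the needed powers.
[u^0] = 0;  [u^1] = 2;  [u^2] = -2;  [u^3] = 11/3;  [u^4] = -5.
So c_4 = h^(4)(0)/4! = -5.

-5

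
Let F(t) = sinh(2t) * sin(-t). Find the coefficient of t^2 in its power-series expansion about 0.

-2

Take the Cauchy product of the two expansions.
F(0) = 0
F′(0) = 0
F′′(0) = -4
So c_2 = F′′(0)/2! = -2.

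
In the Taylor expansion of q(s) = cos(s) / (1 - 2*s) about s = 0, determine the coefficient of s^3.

7

Expand 1/(denominator) as a geometric series and multiply by the numerator's series.
q(0) = 1
q′(0) = 2
q′′(0) = 7
q′′′(0) = 42
So c_3 = q′′′(0)/3! = 7.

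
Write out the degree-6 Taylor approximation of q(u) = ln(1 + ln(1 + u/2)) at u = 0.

-917*u^6/23040 + 19*u^5/320 - 35*u^4/384 + 7*u^3/48 - u^2/4 + u/2

Plug the Maclaurin series of the inner function into that of the outer and collect terms.
q(0) = 0
q′(0) = 1/2
q′′(0) = -1/2
q′′′(0) = 7/8
q^(4)(0) = -35/16
q^(5)(0) = 57/8
q^(6)(0) = -917/32
Then c_k = q^(k)(0)/k! gives each Taylor coefficient.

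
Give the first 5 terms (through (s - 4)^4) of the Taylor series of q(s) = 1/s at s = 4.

(s - 4)^4/1024 - (s - 4)^3/256 + (s - 4)^2/64 - (s - 4)/16 + 1/4

Compute the successive derivatives at the expansion point and divide by k!.
q(4) = 1/4
q′(4) = -1/16
q′′(4) = 1/32
q′′′(4) = -3/128
q^(4)(4) = 3/128
Dividing each by k! gives the coefficients c_0, ..., c_4.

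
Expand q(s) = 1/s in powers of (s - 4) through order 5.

-(s - 4)^5/4096 + (s - 4)^4/1024 - (s - 4)^3/256 + (s - 4)^2/64 - (s - 4)/16 + 1/4

q(4) = 1/4
q′(4) = -1/16
q′′(4) = 1/32
q′′′(4) = -3/128
q^(4)(4) = 3/128
q^(5)(4) = -15/512
Then c_k = q^(k)(4)/k! gives each Taylor coefficient.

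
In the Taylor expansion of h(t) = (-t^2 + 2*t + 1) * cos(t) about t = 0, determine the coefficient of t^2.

-3/2

Multiply each power in the prefactor through the base expansion.
h(0) = 1
h′(0) = 2
h′′(0) = -3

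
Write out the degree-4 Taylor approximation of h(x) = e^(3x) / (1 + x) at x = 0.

11*x^4/8 + 2*x^3 + 5*x^2/2 + 2*x + 1

Multiply the two series term by term and collect like powers.
h(0) = 1
h′(0) = 2
h′′(0) = 5
h′′′(0) = 12
h^(4)(0) = 33
The Taylor polynomial is Σ h^(k)(0)/k! · x^k.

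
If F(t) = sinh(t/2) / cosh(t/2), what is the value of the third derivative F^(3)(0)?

Write the quotient as an unknown series and match coefficients against numerator = denominator · series.
The coefficient of t^3 in the expansion is -1/24, so F′′′(0) = 3! * (-1/24) = -1/4.

-1/4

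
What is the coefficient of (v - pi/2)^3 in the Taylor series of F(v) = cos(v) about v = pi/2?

Differentiate repeatedly and evaluate at the center.
F(pi/2) = 0
F′(pi/2) = -1
F′′(pi/2) = 0
F′′′(pi/2) = 1
So c_3 = F′′′(pi/2)/3! = 1/6.

1/6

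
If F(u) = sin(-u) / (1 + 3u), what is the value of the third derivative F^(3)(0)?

Expand each factor separately, then convolve coefficients.
From the series, [u^3] F = -53/6; multiply by 3! = 6 to get -53.

-53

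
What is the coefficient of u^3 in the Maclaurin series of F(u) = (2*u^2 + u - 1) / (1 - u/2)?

9/8

Multiply each power in the prefactor through the base expansion.
So c_3 = F′′′(0)/3! = 9/8.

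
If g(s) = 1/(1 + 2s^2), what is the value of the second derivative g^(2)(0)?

-4

The coefficient of s^2 in the expansion is -2, so g′′(0) = 2! * (-2) = -4.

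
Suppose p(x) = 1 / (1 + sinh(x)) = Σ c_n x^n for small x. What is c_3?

-7/6

Write 1/(1+u) = 1 - u + u^2 - u^3 + ... and substitute the series for u.
p(0) = 1
p′(0) = -1
p′′(0) = 2
p′′′(0) = -7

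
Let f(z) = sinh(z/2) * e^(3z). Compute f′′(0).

3

Take the Cauchy product of the two expansions.
The coefficient of z^2 in the expansion is 3/2, so f′′(0) = 2! * (3/2) = 3.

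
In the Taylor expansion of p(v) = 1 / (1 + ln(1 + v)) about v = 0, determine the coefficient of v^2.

3/2

Write 1/(1+u) = 1 - u + u^2 - u^3 + ... and substitute the series for u.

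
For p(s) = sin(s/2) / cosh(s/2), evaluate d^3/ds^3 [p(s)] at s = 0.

-1/2

Invert the denominator's series and multiply.
From the series, [s^3] p = -1/12; multiply by 3! = 6 to get -1/2.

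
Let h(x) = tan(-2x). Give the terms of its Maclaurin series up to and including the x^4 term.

-8*x^3/3 - 2*x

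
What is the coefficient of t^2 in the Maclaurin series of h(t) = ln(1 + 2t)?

-2

Apply the Taylor formula c_k = f^(k)(a)/k!.
h(0) = 0
h′(0) = 2
h′′(0) = -4
So c_2 = h′′(0)/2! = -2.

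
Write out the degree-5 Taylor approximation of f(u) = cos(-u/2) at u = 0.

f(0) = 1
f′(0) = 0
f′′(0) = -1/4
f′′′(0) = 0
f^(4)(0) = 1/16
f^(5)(0) = 0

u^4/384 - u^2/8 + 1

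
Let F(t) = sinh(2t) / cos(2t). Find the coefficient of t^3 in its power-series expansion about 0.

Divide the numerator series by the denominator series (power-series long division).
F(0) = 0
F′(0) = 2
F′′(0) = 0
F′′′(0) = 32
The Taylor polynomial is Σ F^(k)(0)/k! · t^k.

16/3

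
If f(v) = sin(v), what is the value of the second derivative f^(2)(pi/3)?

-sqrt(3)/2

The coefficient of (v - pi/3)^2 in the expansion is -sqrt(3)/4, so f′′(pi/3) = 2! * (-sqrt(3)/4) = -sqrt(3)/2.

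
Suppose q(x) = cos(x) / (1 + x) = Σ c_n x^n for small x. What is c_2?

Take the Cauchy product of the two expansions.
q(0) = 1
q′(0) = -1
q′′(0) = 1
Dividing each by k! gives the coefficients c_0, ..., c_2.

1/2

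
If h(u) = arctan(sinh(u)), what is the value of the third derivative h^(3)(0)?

Let u equal the inner series; expand the outer function in u and truncate.
From the series, [u^3] h = -1/6; multiply by 3! = 6 to get -1.

-1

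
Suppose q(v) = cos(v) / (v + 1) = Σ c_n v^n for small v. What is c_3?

-1/2

Multiply the numerator's expansion by the denominator's geometric series.
q(0) = 1
q′(0) = -1
q′′(0) = 1
q′′′(0) = -3
So c_3 = q′′′(0)/3! = -1/2.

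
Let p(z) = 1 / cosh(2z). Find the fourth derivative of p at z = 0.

80

Write the quotient as an unknown series and match coefficients against numerator = denominator · series.
From the series, [z^4] p = 10/3; multiply by 4! = 24 to get 80.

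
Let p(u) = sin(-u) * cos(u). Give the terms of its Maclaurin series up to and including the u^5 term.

-2*u^5/15 + 2*u^3/3 - u

Write out both Maclaurin series and multiply, keeping only the needed powers.
p(0) = 0
p′(0) = -1
p′′(0) = 0
p′′′(0) = 4
p^(4)(0) = 0
p^(5)(0) = -16
Then c_k = p^(k)(0)/k! gives each Taylor coefficient.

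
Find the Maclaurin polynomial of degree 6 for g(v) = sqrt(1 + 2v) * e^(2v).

-89*v^6/720 + 107*v^5/120 + 11*v^4/8 + 17*v^3/6 + 7*v^2/2 + 3*v + 1

Write out both Maclaurin series and multiply, keeping only the needed powers.
g(0) = 1
g′(0) = 3
g′′(0) = 7
g′′′(0) = 17
g^(4)(0) = 33
g^(5)(0) = 107
g^(6)(0) = -89
The Taylor polynomial is Σ g^(k)(0)/k! · v^k.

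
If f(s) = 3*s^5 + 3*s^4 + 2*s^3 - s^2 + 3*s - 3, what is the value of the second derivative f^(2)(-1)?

The coefficient of (s + 1)^2 in the expansion is -19, so f′′(-1) = 2! * (-19) = -38.

-38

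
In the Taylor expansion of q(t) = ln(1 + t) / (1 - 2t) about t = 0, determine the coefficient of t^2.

3/2

Expand each factor separately, then convolve coefficients.
[t^0] = 0;  [t^1] = 1;  [t^2] = 3/2.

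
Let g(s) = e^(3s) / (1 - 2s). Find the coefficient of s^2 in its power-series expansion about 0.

29/2

Write out both Maclaurin series and multiply, keeping only the needed powers.
g(0) = 1
g′(0) = 5
g′′(0) = 29
The Taylor polynomial is Σ g^(k)(0)/k! · s^k.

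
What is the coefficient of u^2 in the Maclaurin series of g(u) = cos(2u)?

-2

[u^0] = 1;  [u^1] = 0;  [u^2] = -2.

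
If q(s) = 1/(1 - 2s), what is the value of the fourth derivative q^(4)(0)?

Compute the successive derivatives at the expansion point and divide by k!.
From the series, [s^4] q = 16; multiply by 4! = 24 to get 384.

384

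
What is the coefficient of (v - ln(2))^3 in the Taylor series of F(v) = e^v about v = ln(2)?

F(ln(2)) = 2
F′(ln(2)) = 2
F′′(ln(2)) = 2
F′′′(ln(2)) = 2
So c_3 = F′′′(ln(2))/3! = 1/3.

1/3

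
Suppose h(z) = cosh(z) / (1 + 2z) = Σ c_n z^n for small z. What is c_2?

9/2

Write out both Maclaurin series and multiply, keeping only the needed powers.
h(0) = 1
h′(0) = -2
h′′(0) = 9
The Taylor polynomial is Σ h^(k)(0)/k! · z^k.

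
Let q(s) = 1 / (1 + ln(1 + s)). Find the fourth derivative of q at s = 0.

Use the geometric series for the reciprocal, then substitute.
From the series, [s^4] q = 11/3; multiply by 4! = 24 to get 88.

88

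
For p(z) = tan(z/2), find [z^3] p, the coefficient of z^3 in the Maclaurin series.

p(0) = 0
p′(0) = 1/2
p′′(0) = 0
p′′′(0) = 1/4
So c_3 = p′′′(0)/3! = 1/24.

1/24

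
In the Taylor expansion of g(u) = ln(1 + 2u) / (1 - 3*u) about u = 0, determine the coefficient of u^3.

Multiply the numerator's expansion by the denominator's geometric series.
[u^0] = 0;  [u^1] = 2;  [u^2] = 4;  [u^3] = 44/3.
So c_3 = g′′′(0)/3! = 44/3.

44/3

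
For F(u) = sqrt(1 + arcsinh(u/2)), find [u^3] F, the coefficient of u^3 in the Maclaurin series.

Let u equal the inner series; expand the outer function in u and truncate.
[u^0] = 1;  [u^1] = 1/4;  [u^2] = -1/32;  [u^3] = -1/384.
So c_3 = F′′′(0)/3! = -1/384.

-1/384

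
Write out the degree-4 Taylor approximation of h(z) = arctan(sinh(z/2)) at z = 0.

-z^3/48 + z/2

Substitute the inner expansion into the outer series and collect powers.
h(0) = 0
h′(0) = 1/2
h′′(0) = 0
h′′′(0) = -1/8
h^(4)(0) = 0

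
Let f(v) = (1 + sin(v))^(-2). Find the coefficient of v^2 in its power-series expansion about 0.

3

Let u equal the inner series; expand the outer function in u and truncate.
f(0) = 1
f′(0) = -2
f′′(0) = 6
The Taylor polynomial is Σ f^(k)(0)/k! · v^k.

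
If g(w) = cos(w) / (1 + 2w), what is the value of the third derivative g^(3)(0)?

Write out both Maclaurin series and multiply, keeping only the needed powers.
The coefficient of w^3 in the expansion is -7, so g′′′(0) = 3! * (-7) = -42.

-42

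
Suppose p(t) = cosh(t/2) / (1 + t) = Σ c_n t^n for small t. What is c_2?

9/8

Take the Cauchy product of the two expansions.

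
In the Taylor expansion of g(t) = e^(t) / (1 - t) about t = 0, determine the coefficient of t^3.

Expand 1/(denominator) as a geometric series and multiply by the numerator's series.
[t^0] = 1;  [t^1] = 2;  [t^2] = 5/2;  [t^3] = 8/3.
So c_3 = g′′′(0)/3! = 8/3.

8/3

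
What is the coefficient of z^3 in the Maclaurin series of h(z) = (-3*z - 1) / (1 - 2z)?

-20

Distribute the polynomial across the series and collect like powers.
[z^0] = -1;  [z^1] = -5;  [z^2] = -10;  [z^3] = -20.
So c_3 = h′′′(0)/3! = -20.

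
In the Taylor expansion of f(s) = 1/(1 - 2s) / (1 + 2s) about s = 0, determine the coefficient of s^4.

16

Multiply the two series term by term and collect like powers.
f(0) = 1
f′(0) = 0
f′′(0) = 8
f′′′(0) = 0
f^(4)(0) = 384
Dividing each by k! gives the coefficients c_0, ..., c_4.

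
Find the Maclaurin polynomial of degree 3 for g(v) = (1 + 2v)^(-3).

-80*v^3 + 24*v^2 - 6*v + 1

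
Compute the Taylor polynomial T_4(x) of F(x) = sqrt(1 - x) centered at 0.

-5*x^4/128 - x^3/16 - x^2/8 - x/2 + 1

Differentiate repeatedly and evaluate at the center.
F(0) = 1
F′(0) = -1/2
F′′(0) = -1/4
F′′′(0) = -3/8
F^(4)(0) = -15/16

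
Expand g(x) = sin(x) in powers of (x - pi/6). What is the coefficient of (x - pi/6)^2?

[(x - pi/6)^0] = 1/2;  [(x - pi/6)^1] = sqrt(3)/2;  [(x - pi/6)^2] = -1/4.

-1/4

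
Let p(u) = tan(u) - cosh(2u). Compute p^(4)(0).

-16

Expand each term separately and add.
From the series, [u^4] p = -2/3; multiply by 4! = 24 to get -16.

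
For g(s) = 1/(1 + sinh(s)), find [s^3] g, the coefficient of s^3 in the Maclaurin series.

-7/6

Compose series: expand the inner function first, then feed it into the outer expansion.
g(0) = 1
g′(0) = -1
g′′(0) = 2
g′′′(0) = -7
The Taylor polynomial is Σ g^(k)(0)/k! · s^k.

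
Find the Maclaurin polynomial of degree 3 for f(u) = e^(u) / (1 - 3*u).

Multiply the numerator's expansion by the denominator's geometric series.
f(0) = 1
f′(0) = 4
f′′(0) = 25
f′′′(0) = 226

113*u^3/3 + 25*u^2/2 + 4*u + 1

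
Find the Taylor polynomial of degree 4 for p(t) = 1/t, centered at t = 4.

p(4) = 1/4
p′(4) = -1/16
p′′(4) = 1/32
p′′′(4) = -3/128
p^(4)(4) = 3/128
Dividing each by k! gives the coefficients c_0, ..., c_4.

(t - 4)^4/1024 - (t - 4)^3/256 + (t - 4)^2/64 - (t - 4)/16 + 1/4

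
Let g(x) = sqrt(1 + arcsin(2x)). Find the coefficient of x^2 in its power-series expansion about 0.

-1/2

Substitute the inner expansion into the outer series and collect powers.
g(0) = 1
g′(0) = 1
g′′(0) = -1
So c_2 = g′′(0)/2! = -1/2.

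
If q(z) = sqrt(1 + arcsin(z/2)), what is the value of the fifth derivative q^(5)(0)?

369/1024

Let u equal the inner series; expand the outer function in u and truncate.
The coefficient of z^5 in the expansion is 123/40960, so q^(5)(0) = 5! * (123/40960) = 369/1024.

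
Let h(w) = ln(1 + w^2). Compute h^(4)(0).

Compute the successive derivatives at the expansion point and divide by k!.
The coefficient of w^4 in the expansion is -1/2, so h^(4)(0) = 4! * (-1/2) = -12.

-12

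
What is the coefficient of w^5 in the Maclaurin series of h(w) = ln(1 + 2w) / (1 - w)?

Multiply the numerator's expansion by the denominator's geometric series.
h(0) = 0
h′(0) = 2
h′′(0) = 0
h′′′(0) = 16
h^(4)(0) = -32
h^(5)(0) = 608
So c_5 = h^(5)(0)/5! = 76/15.

76/15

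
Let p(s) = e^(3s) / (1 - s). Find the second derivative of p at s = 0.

17

Expand each factor separately, then convolve coefficients.
The coefficient of s^2 in the expansion is 17/2, so p′′(0) = 2! * (17/2) = 17.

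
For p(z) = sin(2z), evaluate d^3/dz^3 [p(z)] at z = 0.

From the series, [z^3] p = -4/3; multiply by 3! = 6 to get -8.

-8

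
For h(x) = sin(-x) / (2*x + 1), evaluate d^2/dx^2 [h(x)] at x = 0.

Multiply the numerator's expansion by the denominator's geometric series.
From the series, [x^2] h = 2; multiply by 2! = 2 to get 4.

4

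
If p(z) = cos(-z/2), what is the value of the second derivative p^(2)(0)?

The coefficient of z^2 in the expansion is -1/8, so p′′(0) = 2! * (-1/8) = -1/4.

-1/4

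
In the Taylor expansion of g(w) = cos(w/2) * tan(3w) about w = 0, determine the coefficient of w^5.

Take the Cauchy product of the two expansions.
g(0) = 0
g′(0) = 3
g′′(0) = 0
g′′′(0) = 207/4
g^(4)(0) = 0
g^(5)(0) = 60063/16
So c_5 = g^(5)(0)/5! = 20021/640.

20021/640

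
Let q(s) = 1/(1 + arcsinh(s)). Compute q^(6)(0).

Let u equal the inner series; expand the outer function in u and truncate.
The coefficient of s^6 in the expansion is 23/45, so q^(6)(0) = 6! * (23/45) = 368.

368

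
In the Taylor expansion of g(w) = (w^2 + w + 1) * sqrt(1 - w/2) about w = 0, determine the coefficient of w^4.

-85/2048

Shift and add copies of the series according to the polynomial's terms.
So c_4 = g^(4)(0)/4! = -85/2048.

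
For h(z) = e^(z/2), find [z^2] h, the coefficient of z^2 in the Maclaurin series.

h(0) = 1
h′(0) = 1/2
h′′(0) = 1/4
So c_2 = h′′(0)/2! = 1/8.

1/8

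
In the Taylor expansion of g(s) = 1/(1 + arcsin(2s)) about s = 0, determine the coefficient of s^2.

4

Substitute the inner expansion into the outer series and collect powers.
g(0) = 1
g′(0) = -2
g′′(0) = 8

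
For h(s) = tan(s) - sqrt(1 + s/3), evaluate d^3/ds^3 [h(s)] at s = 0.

Add the two expansions coefficient-wise.
From the series, [s^3] h = 143/432; multiply by 3! = 6 to get 143/72.

143/72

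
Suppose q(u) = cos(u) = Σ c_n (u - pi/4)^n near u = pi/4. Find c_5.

-sqrt(2)/240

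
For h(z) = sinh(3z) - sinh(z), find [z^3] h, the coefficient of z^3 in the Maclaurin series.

13/3

Combine the two series term by term.
h(0) = 0
h′(0) = 2
h′′(0) = 0
h′′′(0) = 26
So c_3 = h′′′(0)/3! = 13/3.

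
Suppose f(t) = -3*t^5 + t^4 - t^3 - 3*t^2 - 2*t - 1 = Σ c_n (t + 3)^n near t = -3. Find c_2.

Apply the Taylor formula c_k = f^(k)(a)/k!.

870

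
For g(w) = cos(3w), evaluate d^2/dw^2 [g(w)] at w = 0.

-9

The coefficient of w^2 in the expansion is -9/2, so g′′(0) = 2! * (-9/2) = -9.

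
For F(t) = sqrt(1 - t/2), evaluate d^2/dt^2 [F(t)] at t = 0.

Apply the Taylor formula c_k = f^(k)(a)/k!.
The coefficient of t^2 in the expansion is -1/32, so F′′(0) = 2! * (-1/32) = -1/16.

-1/16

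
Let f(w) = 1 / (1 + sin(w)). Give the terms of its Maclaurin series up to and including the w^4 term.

2*w^4/3 - 5*w^3/6 + w^2 - w + 1

Use the geometric series for the reciprocal, then substitute.
f(0) = 1
f′(0) = -1
f′′(0) = 2
f′′′(0) = -5
f^(4)(0) = 16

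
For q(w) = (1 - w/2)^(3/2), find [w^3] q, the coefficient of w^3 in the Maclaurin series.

1/128

q(0) = 1
q′(0) = -3/4
q′′(0) = 3/16
q′′′(0) = 3/64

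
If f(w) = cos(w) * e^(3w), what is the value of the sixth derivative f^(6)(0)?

-352

Take the Cauchy product of the two expansions.
The coefficient of w^6 in the expansion is -22/45, so f^(6)(0) = 6! * (-22/45) = -352.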